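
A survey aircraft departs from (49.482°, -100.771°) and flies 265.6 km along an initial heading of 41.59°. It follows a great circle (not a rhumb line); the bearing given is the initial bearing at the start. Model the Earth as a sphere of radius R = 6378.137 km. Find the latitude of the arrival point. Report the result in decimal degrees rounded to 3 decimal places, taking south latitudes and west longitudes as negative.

δ = 265.6/6378.137 = 0.041642 rad (2.3859°).
Converting: φ₁ = 0.863624 rad, θ = 0.725882 rad.
sin φ₂ = sin φ₁ cos δ + cos φ₁ sin δ cos θ = (0.760202)(0.999133) + (0.649687)(0.041630)(0.747914) = 0.779771
φ₂ = asin(0.779771) = 0.894301 rad = 51.240°.
Then Δλ = atan2(0.017953, 0.406349) = 0.044154 rad, from sin θ sin δ cos φ₁ over cos δ − sin φ₁ sin φ₂.
λ₂ = λ₁ + Δλ = -98.241°.

latitude 51.240°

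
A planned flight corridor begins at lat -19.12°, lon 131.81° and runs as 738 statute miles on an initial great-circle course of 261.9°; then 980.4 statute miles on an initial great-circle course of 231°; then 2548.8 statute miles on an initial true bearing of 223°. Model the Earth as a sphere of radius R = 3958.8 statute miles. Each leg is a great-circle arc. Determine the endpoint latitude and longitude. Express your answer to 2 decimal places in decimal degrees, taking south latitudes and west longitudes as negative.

Apply the spherical direct solution leg by leg, carrying full precision between legs.
Leg 1: from (-19.12°, 131.81°), δ = 738/3958.8 = 0.186420 rad, θ = 261.9° → φ = -20.28°, λ = 120.53°.
Leg 2: from (-20.28°, 120.53°), δ = 980.4/3958.8 = 0.247651 rad, θ = 231° → φ = -28.73°, λ = 107.98°.
Leg 3: from (-28.73°, 107.98°), δ = 2548.8/3958.8 = 0.643831 rad, θ = 223° → φ = -50.30°, λ = 68.12°.

latitude -50.30°, longitude 68.12°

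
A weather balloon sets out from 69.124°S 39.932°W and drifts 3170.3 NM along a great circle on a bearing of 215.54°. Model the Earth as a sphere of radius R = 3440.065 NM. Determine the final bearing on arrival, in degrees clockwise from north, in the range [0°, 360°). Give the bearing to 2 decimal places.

δ = 3170.3/3440.065 = 0.921581 rad (52.8027°).
With φ₁ = -69.124° = -1.206441 rad and θ = 215.54° = 3.761883 rad:
Destination latitude: φ₂ = arcsin( sin φ₁ cos δ + cos φ₁ sin δ cos θ ) = arcsin(-0.795846) = -52.735°.
For the longitude increment, Δλ = atan2( sin θ sin δ cos φ₁, cos δ − sin φ₁ sin φ₂ ) = atan2(-0.164994, -0.139041) = -130.121°.
λ₂ = -39.932° + -130.121° = -170.053°.
The forward bearing on arrival equals the back-azimuth from the destination plus 180°.
Back-azimuth from P₂ (-52.74°, -170.05°) to P₁ (-69.12°, -39.93°), with Δλ' = λ₁ − λ₂ = 130.12°: atan2( sin Δλ' cos φ₁ , cos φ₂ sin φ₁ − sin φ₂ cos φ₁ cos Δλ' ) = 160.00°.
Final bearing = (160.00° + 180°) mod 360° = 340.00°.

final bearing 340.00°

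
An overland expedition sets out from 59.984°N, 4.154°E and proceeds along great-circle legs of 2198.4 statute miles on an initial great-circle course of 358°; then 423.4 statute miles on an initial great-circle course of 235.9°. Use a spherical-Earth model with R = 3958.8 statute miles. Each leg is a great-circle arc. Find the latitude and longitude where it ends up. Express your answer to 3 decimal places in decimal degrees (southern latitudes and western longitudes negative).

latitude 82.511°, longitude 172.015°

Apply the spherical direct solution leg by leg, carrying full precision between legs.
Leg 1: from (59.984°, 4.154°), δ = 2198.4/3958.8 = 0.555320 rad, θ = 358° → φ = 87.926°, λ = -145.284°.
Leg 2: from (87.926°, -145.284°), δ = 423.4/3958.8 = 0.106952 rad, θ = 235.9° → φ = 82.511°, λ = 172.015°.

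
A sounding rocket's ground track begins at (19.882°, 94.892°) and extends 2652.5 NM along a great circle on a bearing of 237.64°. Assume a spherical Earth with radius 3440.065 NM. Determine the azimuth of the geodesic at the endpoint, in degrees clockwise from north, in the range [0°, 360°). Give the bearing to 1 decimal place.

Angular distance δ = d/R = 2652.5 / 3440.065 = 0.771061 rad.
Converting: φ₁ = 0.347006 rad, θ = 4.147600 rad.
sin φ₂ = sin φ₁ cos δ + cos φ₁ sin δ cos θ = (0.340084)(0.717172) + (0.940395)(0.696897)(-0.535237) = -0.106873
φ₂ = asin(-0.106873) = -0.107078 rad = -6.135°.
Then Δλ = atan2(-0.553582, 0.753518) = -0.633614 rad, from sin θ sin δ cos φ₁ over cos δ − sin φ₁ sin φ₂.
Hence λ₂ = 94.892° + -36.303° = 58.589°.
The forward bearing on arrival equals the back-azimuth from the destination plus 180°.
Back-azimuth from P₂ (-6.1°, 58.6°) to P₁ (19.9°, 94.9°), with Δλ' = λ₁ − λ₂ = 36.3°: atan2( sin Δλ' cos φ₁ , cos φ₂ sin φ₁ − sin φ₂ cos φ₁ cos Δλ' ) = 53.0°.
Final bearing = (53.0° + 180°) mod 360° = 233.0°.

final bearing 233.0°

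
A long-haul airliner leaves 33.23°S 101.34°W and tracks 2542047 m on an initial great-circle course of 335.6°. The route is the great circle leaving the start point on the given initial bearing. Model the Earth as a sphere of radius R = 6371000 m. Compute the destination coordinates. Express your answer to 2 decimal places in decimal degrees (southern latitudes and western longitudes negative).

Central angle δ = d/R = 0.399003 rad.
Converting: φ₁ = -0.579973 rad, θ = 5.857325 rad.
sin φ₂ = sin φ₁ cos δ + cos φ₁ sin δ cos θ = (-0.548001)(0.921449) + (0.836477)(0.388500)(0.910684) = -0.209009
φ₂ = asin(-0.209009) = -0.210562 rad = -12.06°.
Δλ = atan2( sin θ sin δ cos φ₁ , cos δ − sin φ₁ sin φ₂ ) = atan2(-0.134247, 0.806912) = -0.164861 rad = -9.45°.
λ₂ = λ₁ + Δλ = -110.79°.

latitude -12.06°, longitude -110.79°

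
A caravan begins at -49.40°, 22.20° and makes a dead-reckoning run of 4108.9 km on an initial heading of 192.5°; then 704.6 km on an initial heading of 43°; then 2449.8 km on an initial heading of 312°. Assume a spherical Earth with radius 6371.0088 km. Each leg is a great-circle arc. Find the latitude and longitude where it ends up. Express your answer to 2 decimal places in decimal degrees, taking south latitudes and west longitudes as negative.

Apply the spherical direct solution leg by leg, carrying full precision between legs.
Leg 1: from (-49.40°, 22.20°), δ = 4108.9/6371.0088 = 0.644937 rad, θ = 192.5° → φ = -81.38°, λ = -38.02°.
Leg 2: from (-81.38°, -38.02°), δ = 704.6/6371.0088 = 0.110595 rad, θ = 43° → φ = -76.06°, λ = -19.81°.
Leg 3: from (-76.06°, -19.81°), δ = 2449.8/6371.0088 = 0.384523 rad, θ = 312° → φ = -57.06°, λ = -50.65°.

latitude -57.06°, longitude -50.65°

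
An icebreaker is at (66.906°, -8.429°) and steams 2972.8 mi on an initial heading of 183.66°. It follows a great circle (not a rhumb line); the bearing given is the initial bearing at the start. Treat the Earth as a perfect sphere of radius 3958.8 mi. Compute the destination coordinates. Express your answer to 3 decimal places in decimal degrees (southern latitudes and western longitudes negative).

δ = 2972.8/3958.8 = 0.750935 rad (43.0254°).
Start latitude φ₁ = 1.167730 rad; initial bearing θ = 3.205472 rad.
sin φ₂ = sin φ₁ cos δ + cos φ₁ sin δ cos θ = (0.919863)(0.731051) + (0.392241)(0.682322)(-0.997960) = 0.405378
φ₂ = asin(0.405378) = 0.417392 rad = 23.915°.
For the longitude increment, Δλ = atan2( sin θ sin δ cos φ₁, cos δ − sin φ₁ sin φ₂ ) = atan2(-0.017085, 0.358159) = -2.731°.
λ₂ = -8.429° + -2.731° = -11.160°.

latitude 23.915°, longitude -11.160°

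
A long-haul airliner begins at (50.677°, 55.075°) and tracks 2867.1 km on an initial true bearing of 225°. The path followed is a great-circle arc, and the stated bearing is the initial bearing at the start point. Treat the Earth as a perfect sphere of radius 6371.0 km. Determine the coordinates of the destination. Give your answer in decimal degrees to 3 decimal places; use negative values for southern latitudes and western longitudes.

latitude 30.109°, longitude 34.247°

Central angle δ = d/R = 0.450024 rad.
Converting: φ₁ = 0.884481 rad, θ = 3.926991 rad.
Applying the spherical law of cosines for sides, sin φ₂ = sin φ₁ cos δ + cos φ₁ sin δ cos θ = 0.501653, so φ₂ = 30.109°.
Δλ = atan2( sin θ sin δ cos φ₁ , cos δ − sin φ₁ sin φ₂ ) = atan2(-0.194912, 0.512365) = -0.363511 rad = -20.828°.
λ₂ = 55.075° + -20.828° = 34.247°.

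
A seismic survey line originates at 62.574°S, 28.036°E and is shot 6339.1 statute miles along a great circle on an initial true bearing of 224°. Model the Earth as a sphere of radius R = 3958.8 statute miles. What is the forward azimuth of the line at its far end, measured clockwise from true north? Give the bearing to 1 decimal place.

final bearing 340.4°

δ = 6339.1/3958.8 = 1.601268 rad (91.7459°).
Start latitude φ₁ = -1.092122 rad; initial bearing θ = 3.909538 rad.
Destination latitude: φ₂ = arcsin( sin φ₁ cos δ + cos φ₁ sin δ cos θ ) = arcsin(-0.304133) = -17.706°.
For the longitude increment, Δλ = atan2( sin θ sin δ cos φ₁, cos δ − sin φ₁ sin φ₂ ) = atan2(-0.319813, -0.300418) = -133.209°.
Hence λ₂ = 28.036° + -133.209° = -105.173°.
The forward bearing on arrival equals the back-azimuth from the destination plus 180°.
Back-azimuth from P₂ (-17.7°, -105.2°) to P₁ (-62.6°, 28.0°), with Δλ' = λ₁ − λ₂ = 133.2°: atan2( sin Δλ' cos φ₁ , cos φ₂ sin φ₁ − sin φ₂ cos φ₁ cos Δλ' ) = 160.4°.
Final bearing = (160.4° + 180°) mod 360° = 340.4°.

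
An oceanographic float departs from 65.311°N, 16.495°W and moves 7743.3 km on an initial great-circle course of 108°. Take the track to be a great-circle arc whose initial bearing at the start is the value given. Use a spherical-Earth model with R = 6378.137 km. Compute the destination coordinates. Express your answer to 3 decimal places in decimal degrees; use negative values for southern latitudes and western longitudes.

latitude 11.325°, longitude 48.854°

Angular distance δ = d/R = 7743.3 / 6378.137 = 1.214038 rad.
Converting: φ₁ = 1.139892 rad, θ = 1.884956 rad.
Destination latitude: φ₂ = arcsin( sin φ₁ cos δ + cos φ₁ sin δ cos θ ) = arcsin(0.196367) = 11.325°.
Then Δλ = atan2(0.372236, 0.170822) = 1.140560 rad, from sin θ sin δ cos φ₁ over cos δ − sin φ₁ sin φ₂.
Hence λ₂ = -16.495° + 65.349° = 48.854°.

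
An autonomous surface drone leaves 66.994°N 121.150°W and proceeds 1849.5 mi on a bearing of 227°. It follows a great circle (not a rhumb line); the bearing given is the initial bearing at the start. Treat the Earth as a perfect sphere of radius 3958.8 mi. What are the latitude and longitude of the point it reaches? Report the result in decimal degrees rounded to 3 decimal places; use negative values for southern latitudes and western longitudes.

latitude 44.570°, longitude -148.690°

The arc subtends δ = 1849.5/3958.8 = 0.467187 rad at the centre.
With φ₁ = 66.994° = 1.169266 rad and θ = 227° = 3.961897 rad:
Destination latitude: φ₂ = arcsin( sin φ₁ cos δ + cos φ₁ sin δ cos θ ) = arcsin(0.701781) = 44.570°.
For the longitude increment, Δλ = atan2( sin θ sin δ cos φ₁, cos δ − sin φ₁ sin φ₂ ) = atan2(-0.128733, 0.246875) = -27.540°.
λ₂ = λ₁ + Δλ = -148.690°.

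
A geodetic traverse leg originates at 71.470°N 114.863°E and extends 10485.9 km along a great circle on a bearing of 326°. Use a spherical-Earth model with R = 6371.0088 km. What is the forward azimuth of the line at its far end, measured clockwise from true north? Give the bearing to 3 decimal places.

Angular distance δ = d/R = 10485.9 / 6371.0088 = 1.645877 rad.
Start latitude φ₁ = 1.247387 rad; initial bearing θ = 5.689773 rad.
sin φ₂ = sin φ₁ cos δ + cos φ₁ sin δ cos θ = (0.948157)(-0.075011) + (0.317801)(0.997183)(0.829038) = 0.191605
φ₂ = asin(0.191605) = 0.192797 rad = 11.046°.
Δλ = atan2( sin θ sin δ cos φ₁ , cos δ − sin φ₁ sin φ₂ ) = atan2(-0.177211, -0.256682) = -2.537344 rad = -145.379°.
λ₂ = λ₁ + Δλ = -30.516°.
The forward bearing on arrival equals the back-azimuth from the destination plus 180°.
Back-azimuth from P₂ (11.046°, -30.516°) to P₁ (71.470°, 114.863°), with Δλ' = λ₁ − λ₂ = 145.379°: atan2( sin Δλ' cos φ₁ , cos φ₂ sin φ₁ − sin φ₂ cos φ₁ cos Δλ' ) = 10.432°.
Final bearing = (10.432° + 180°) mod 360° = 190.432°.

final bearing 190.432°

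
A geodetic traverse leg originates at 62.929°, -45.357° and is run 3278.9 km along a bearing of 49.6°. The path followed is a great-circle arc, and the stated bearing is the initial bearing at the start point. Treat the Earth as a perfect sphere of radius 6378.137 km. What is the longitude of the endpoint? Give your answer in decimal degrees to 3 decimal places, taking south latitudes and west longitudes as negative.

Central angle δ = d/R = 0.514084 rad.
Converting: φ₁ = 1.098318 rad, θ = 0.865683 rad.
sin φ₂ = sin φ₁ cos δ + cos φ₁ sin δ cos θ = (0.890443)(0.870743) + (0.455094)(0.491738)(0.648120) = 0.920388
φ₂ = asin(0.920388) = 1.169073 rad = 66.983°.
For the longitude increment, Δλ = atan2( sin θ sin δ cos φ₁, cos δ − sin φ₁ sin φ₂ ) = atan2(0.170422, 0.051190) = 73.281°.
Hence λ₂ = -45.357° + 73.281° = 27.924°.

longitude 27.924°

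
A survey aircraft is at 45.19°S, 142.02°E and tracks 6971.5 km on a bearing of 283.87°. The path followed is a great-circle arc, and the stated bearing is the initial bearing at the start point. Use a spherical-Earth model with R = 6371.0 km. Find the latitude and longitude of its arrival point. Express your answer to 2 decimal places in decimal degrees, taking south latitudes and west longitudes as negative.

latitude -10.10°, longitude 80.83°

The arc subtends δ = 6971.5/6371 = 1.094255 rad at the centre.
Start latitude φ₁ = -0.788714 rad; initial bearing θ = 4.954466 rad.
Applying the spherical law of cosines for sides, sin φ₂ = sin φ₁ cos δ + cos φ₁ sin δ cos θ = -0.175308, so φ₂ = -10.10°.
Then Δλ = atan2(-0.607979, 0.334337) = -1.068019 rad, from sin θ sin δ cos φ₁ over cos δ − sin φ₁ sin φ₂.
λ₂ = 142.02° + -61.19° = 80.83°.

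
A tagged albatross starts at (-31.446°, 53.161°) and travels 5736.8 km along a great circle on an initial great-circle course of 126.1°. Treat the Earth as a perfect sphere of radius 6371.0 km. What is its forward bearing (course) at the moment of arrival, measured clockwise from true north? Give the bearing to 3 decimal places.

final bearing 82.029°

Central angle δ = d/R = 0.900455 rad.
With φ₁ = -31.446° = -0.548836 rad and θ = 126.1° = 2.200860 rad:
Applying the spherical law of cosines for sides, sin φ₂ = sin φ₁ cos δ + cos φ₁ sin δ cos θ = -0.717996, so φ₂ = -45.889°.
Then Δλ = atan2(0.540160, 0.246679) = 1.142403 rad, from sin θ sin δ cos φ₁ over cos δ − sin φ₁ sin φ₂.
λ₂ = λ₁ + Δλ = 118.616°.
The forward bearing on arrival equals the back-azimuth from the destination plus 180°.
Back-azimuth from P₂ (-45.889°, 118.616°) to P₁ (-31.446°, 53.161°), with Δλ' = λ₁ − λ₂ = -65.455°: atan2( sin Δλ' cos φ₁ , cos φ₂ sin φ₁ − sin φ₂ cos φ₁ cos Δλ' ) = 262.029°.
Final bearing = (262.029° + 180°) mod 360° = 82.029°.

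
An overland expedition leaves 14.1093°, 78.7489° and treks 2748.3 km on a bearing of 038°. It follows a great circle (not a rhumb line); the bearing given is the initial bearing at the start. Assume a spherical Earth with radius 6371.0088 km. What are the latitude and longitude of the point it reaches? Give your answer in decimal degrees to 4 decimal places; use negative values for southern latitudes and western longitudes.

latitude 32.7507°, longitude 96.5719°

Angular distance δ = d/R = 2748.3 / 6371.0088 = 0.431376 rad.
With φ₁ = 14.1093° = 0.246254 rad and θ = 38° = 0.663225 rad:
Applying the spherical law of cosines for sides, sin φ₂ = sin φ₁ cos δ + cos φ₁ sin δ cos θ = 0.540985, so φ₂ = 32.7507°.
Then Δλ = atan2(0.249655, 0.776514) = 0.311070 rad, from sin θ sin δ cos φ₁ over cos δ − sin φ₁ sin φ₂.
Hence λ₂ = 78.7489° + 17.8230° = 96.5719°.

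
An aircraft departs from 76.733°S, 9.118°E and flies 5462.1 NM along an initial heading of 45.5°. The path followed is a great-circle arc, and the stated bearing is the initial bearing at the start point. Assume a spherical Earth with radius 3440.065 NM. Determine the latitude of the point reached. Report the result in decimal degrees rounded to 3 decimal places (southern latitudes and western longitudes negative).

The arc subtends δ = 5462.1/3440.065 = 1.587790 rad at the centre.
Start latitude φ₁ = -1.339243 rad; initial bearing θ = 0.794125 rad.
Destination latitude: φ₂ = arcsin( sin φ₁ cos δ + cos φ₁ sin δ cos θ ) = arcsin(0.177367) = 10.216°.
For the longitude increment, Δλ = atan2( sin θ sin δ cos φ₁, cos δ − sin φ₁ sin φ₂ ) = atan2(0.163660, 0.155641) = 46.439°.
λ₂ = λ₁ + Δλ = 55.557°.

latitude 10.216°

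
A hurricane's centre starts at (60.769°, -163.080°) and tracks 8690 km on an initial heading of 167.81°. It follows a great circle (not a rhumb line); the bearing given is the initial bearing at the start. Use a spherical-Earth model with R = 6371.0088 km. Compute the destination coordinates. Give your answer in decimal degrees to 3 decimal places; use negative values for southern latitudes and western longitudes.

Central angle δ = d/R = 1.363991 rad.
With φ₁ = 60.769° = 1.060619 rad and θ = 167.81° = 2.928837 rad:
sin φ₂ = sin φ₁ cos δ + cos φ₁ sin δ cos θ = (0.872658)(0.205334) + (0.488332)(0.978692)(-0.977453) = -0.287964
φ₂ = asin(-0.287964) = -0.292100 rad = -16.736°.
Δλ = atan2( sin θ sin δ cos φ₁ , cos δ − sin φ₁ sin φ₂ ) = atan2(0.100916, 0.456628) = 0.217507 rad = 12.462°.
λ₂ = -163.080° + 12.462° = -150.618°.

latitude -16.736°, longitude -150.618°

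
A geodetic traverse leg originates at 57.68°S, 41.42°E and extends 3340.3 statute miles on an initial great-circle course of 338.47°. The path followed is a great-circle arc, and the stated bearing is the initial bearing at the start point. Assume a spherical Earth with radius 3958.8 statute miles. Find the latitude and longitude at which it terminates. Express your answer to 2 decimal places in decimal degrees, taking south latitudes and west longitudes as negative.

The arc subtends δ = 3340.3/3958.8 = 0.843766 rad at the centre.
With φ₁ = -57.68° = -1.006706 rad and θ = 338.47° = 5.907416 rad:
Destination latitude: φ₂ = arcsin( sin φ₁ cos δ + cos φ₁ sin δ cos θ ) = arcsin(-0.190092) = -10.96°.
Then Δλ = atan2(-0.146598, 0.504012) = -0.283053 rad, from sin θ sin δ cos φ₁ over cos δ − sin φ₁ sin φ₂.
λ₂ = 41.42° + -16.22° = 25.20°.

latitude -10.96°, longitude 25.20°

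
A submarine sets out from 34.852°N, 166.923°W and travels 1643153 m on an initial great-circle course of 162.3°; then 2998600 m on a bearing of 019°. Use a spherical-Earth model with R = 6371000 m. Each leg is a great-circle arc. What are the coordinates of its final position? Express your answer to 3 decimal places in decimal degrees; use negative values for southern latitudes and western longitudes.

Apply the spherical direct solution leg by leg, carrying full precision between legs.
Leg 1: from (34.852°, -166.923°), δ = 1643153/6371000 = 0.257911 rad, θ = 162.3° → φ = 20.680°, λ = -162.168°.
Leg 2: from (20.680°, -162.168°), δ = 2998600/6371000 = 0.470664 rad, θ = 19° → φ = 45.717°, λ = -149.961°.

latitude 45.717°, longitude -149.961°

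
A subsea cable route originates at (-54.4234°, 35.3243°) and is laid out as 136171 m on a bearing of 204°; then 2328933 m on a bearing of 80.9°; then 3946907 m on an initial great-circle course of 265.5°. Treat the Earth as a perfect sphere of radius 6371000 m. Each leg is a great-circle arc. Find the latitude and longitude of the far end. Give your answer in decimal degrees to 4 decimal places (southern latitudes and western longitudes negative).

Apply the spherical direct solution leg by leg, carrying full precision between legs.
Leg 1: from (-54.4234°, 35.3243°), δ = 136171/6371000 = 0.021374 rad, θ = 204° → φ = -55.5390°, λ = 34.4441°.
Leg 2: from (-55.5390°, 34.4441°), δ = 2328933/6371000 = 0.365552 rad, θ = 80.9° → φ = -47.5650°, λ = 65.9847°.
Leg 3: from (-47.5650°, 65.9847°), δ = 3946907/6371000 = 0.619511 rad, θ = 265.5° → φ = -39.1702°, λ = 17.6848°.

latitude -39.1702°, longitude 17.6848°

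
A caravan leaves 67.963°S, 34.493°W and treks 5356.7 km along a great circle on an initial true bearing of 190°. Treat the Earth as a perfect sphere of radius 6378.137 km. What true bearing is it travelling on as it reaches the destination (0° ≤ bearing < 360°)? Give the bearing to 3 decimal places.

final bearing 351.642°

Angular distance δ = d/R = 5356.7 / 6378.137 = 0.839853 rad.
Converting: φ₁ = -1.186178 rad, θ = 3.316126 rad.
Applying the spherical law of cosines for sides, sin φ₂ = sin φ₁ cos δ + cos φ₁ sin δ cos θ = -0.893914, so φ₂ = -63.369°.
Then Δλ = atan2(-0.048510, -0.161034) = -2.848998 rad, from sin θ sin δ cos φ₁ over cos δ − sin φ₁ sin φ₂.
λ₂ = -34.493° + -163.236° = -197.729°, normalized to (−180°, 180°] → 162.271°.
The forward bearing on arrival equals the back-azimuth from the destination plus 180°.
Back-azimuth from P₂ (-63.369°, 162.271°) to P₁ (-67.963°, -34.493°), with Δλ' = λ₁ − λ₂ = -196.764°: atan2( sin Δλ' cos φ₁ , cos φ₂ sin φ₁ − sin φ₂ cos φ₁ cos Δλ' ) = 171.642°.
Final bearing = (171.642° + 180°) mod 360° = 351.642°.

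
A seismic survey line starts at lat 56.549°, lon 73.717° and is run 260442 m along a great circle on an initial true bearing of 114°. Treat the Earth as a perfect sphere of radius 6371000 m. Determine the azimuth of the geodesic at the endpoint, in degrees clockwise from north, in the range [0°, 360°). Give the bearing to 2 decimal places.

final bearing 117.14°

Central angle δ = d/R = 0.040879 rad.
Converting: φ₁ = 0.986966 rad, θ = 1.989675 rad.
Destination latitude: φ₂ = arcsin( sin φ₁ cos δ + cos φ₁ sin δ cos θ ) = arcsin(0.824498) = 55.538°.
Then Δλ = atan2(0.020580, 0.311239) = 0.066026 rad, from sin θ sin δ cos φ₁ over cos δ − sin φ₁ sin φ₂.
λ₂ = λ₁ + Δλ = 77.500°.
The forward bearing on arrival equals the back-azimuth from the destination plus 180°.
Back-azimuth from P₂ (55.54°, 77.50°) to P₁ (56.55°, 73.72°), with Δλ' = λ₁ − λ₂ = -3.78°: atan2( sin Δλ' cos φ₁ , cos φ₂ sin φ₁ − sin φ₂ cos φ₁ cos Δλ' ) = 297.14°.
Final bearing = (297.14° + 180°) mod 360° = 117.14°.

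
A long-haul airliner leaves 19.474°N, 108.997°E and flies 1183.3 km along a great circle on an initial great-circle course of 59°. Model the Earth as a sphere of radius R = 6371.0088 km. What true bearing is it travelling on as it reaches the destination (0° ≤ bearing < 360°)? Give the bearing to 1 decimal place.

final bearing 62.8°

Central angle δ = d/R = 0.185732 rad.
Converting: φ₁ = 0.339885 rad, θ = 1.029744 rad.
Destination latitude: φ₂ = arcsin( sin φ₁ cos δ + cos φ₁ sin δ cos θ ) = arcsin(0.417314) = 24.665°.
For the longitude increment, Δλ = atan2( sin θ sin δ cos φ₁, cos δ − sin φ₁ sin φ₂ ) = atan2(0.149234, 0.843677) = 10.031°.
λ₂ = λ₁ + Δλ = 119.028°.
The forward bearing on arrival equals the back-azimuth from the destination plus 180°.
Back-azimuth from P₂ (24.7°, 119.0°) to P₁ (19.5°, 109.0°), with Δλ' = λ₁ − λ₂ = -10.0°: atan2( sin Δλ' cos φ₁ , cos φ₂ sin φ₁ − sin φ₂ cos φ₁ cos Δλ' ) = 242.8°.
Final bearing = (242.8° + 180°) mod 360° = 62.8°.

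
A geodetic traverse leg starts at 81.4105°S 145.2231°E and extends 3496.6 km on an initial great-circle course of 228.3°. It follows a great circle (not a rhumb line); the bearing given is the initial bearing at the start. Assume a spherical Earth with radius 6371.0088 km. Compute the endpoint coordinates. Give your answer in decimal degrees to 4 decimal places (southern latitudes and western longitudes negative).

latitude -63.5597°, longitude 26.2432°

Angular distance δ = d/R = 3496.6 / 6371.0088 = 0.548830 rad.
Start latitude φ₁ = -1.420881 rad; initial bearing θ = 3.984587 rad.
Applying the spherical law of cosines for sides, sin φ₂ = sin φ₁ cos δ + cos φ₁ sin δ cos θ = -0.895399, so φ₂ = -63.5597°.
Then Δλ = atan2(-0.058175, -0.032220) = -2.076590 rad, from sin θ sin δ cos φ₁ over cos δ − sin φ₁ sin φ₂.
Hence λ₂ = 145.2231° + -118.9799° = 26.2432°.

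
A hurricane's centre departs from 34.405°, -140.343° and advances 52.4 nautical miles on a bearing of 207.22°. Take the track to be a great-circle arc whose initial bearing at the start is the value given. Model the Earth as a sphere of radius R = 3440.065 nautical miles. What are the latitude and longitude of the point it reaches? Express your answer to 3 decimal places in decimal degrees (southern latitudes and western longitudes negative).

δ = 52.4/3440.065 = 0.015232 rad (0.8727°).
Start latitude φ₁ = 0.600481 rad; initial bearing θ = 3.616671 rad.
Destination latitude: φ₂ = arcsin( sin φ₁ cos δ + cos φ₁ sin δ cos θ ) = arcsin(0.553798) = 33.628°.
Δλ = atan2( sin θ sin δ cos φ₁ , cos δ − sin φ₁ sin φ₂ ) = atan2(-0.005748, 0.686966) = -0.008367 rad = -0.479°.
λ₂ = -140.343° + -0.479° = -140.822°.

latitude 33.628°, longitude -140.822°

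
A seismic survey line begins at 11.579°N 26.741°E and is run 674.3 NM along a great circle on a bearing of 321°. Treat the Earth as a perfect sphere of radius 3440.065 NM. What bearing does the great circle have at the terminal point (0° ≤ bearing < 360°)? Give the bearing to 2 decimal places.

δ = 674.3/3440.065 = 0.196014 rad (11.2308°).
With φ₁ = 11.579° = 0.202092 rad and θ = 321° = 5.602507 rad:
sin φ₂ = sin φ₁ cos δ + cos φ₁ sin δ cos θ = (0.200719)(0.980851) + (0.979649)(0.194761)(0.777146) = 0.345153
φ₂ = asin(0.345153) = 0.352401 rad = 20.191°.
For the longitude increment, Δλ = atan2( sin θ sin δ cos φ₁, cos δ − sin φ₁ sin φ₂ ) = atan2(-0.120073, 0.911572) = -7.504°.
λ₂ = λ₁ + Δλ = 19.237°.
The forward bearing on arrival equals the back-azimuth from the destination plus 180°.
Back-azimuth from P₂ (20.19°, 19.24°) to P₁ (11.58°, 26.74°), with Δλ' = λ₁ − λ₂ = 7.50°: atan2( sin Δλ' cos φ₁ , cos φ₂ sin φ₁ − sin φ₂ cos φ₁ cos Δλ' ) = 138.94°.
Final bearing = (138.94° + 180°) mod 360° = 318.94°.

final bearing 318.94°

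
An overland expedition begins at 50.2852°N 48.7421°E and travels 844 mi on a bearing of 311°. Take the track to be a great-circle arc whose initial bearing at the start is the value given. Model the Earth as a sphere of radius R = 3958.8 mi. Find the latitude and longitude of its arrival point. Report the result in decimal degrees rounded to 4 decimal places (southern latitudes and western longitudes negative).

Central angle δ = d/R = 0.213196 rad.
With φ₁ = 50.2852° = 0.877642 rad and θ = 311° = 5.427974 rad:
Destination latitude: φ₂ = arcsin( sin φ₁ cos δ + cos φ₁ sin δ cos θ ) = arcsin(0.840515) = 57.1945°.
Then Δλ = atan2(-0.102033, 0.330807) = -0.299180 rad, from sin θ sin δ cos φ₁ over cos δ − sin φ₁ sin φ₂.
λ₂ = λ₁ + Δλ = 31.6004°.

latitude 57.1945°, longitude 31.6004°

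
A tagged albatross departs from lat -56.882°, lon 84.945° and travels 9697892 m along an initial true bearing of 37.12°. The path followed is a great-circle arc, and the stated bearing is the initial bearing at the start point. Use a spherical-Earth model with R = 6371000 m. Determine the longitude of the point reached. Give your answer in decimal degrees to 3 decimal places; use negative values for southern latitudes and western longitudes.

longitude 125.938°

Central angle δ = d/R = 1.522193 rad.
Converting: φ₁ = -0.992778 rad, θ = 0.647866 rad.
Applying the spherical law of cosines for sides, sin φ₂ = sin φ₁ cos δ + cos φ₁ sin δ cos θ = 0.394451, so φ₂ = 23.232°.
Δλ = atan2( sin θ sin δ cos φ₁ , cos δ − sin φ₁ sin φ₂ ) = atan2(0.329335, 0.378955) = 0.715455 rad = 40.993°.
λ₂ = 84.945° + 40.993° = 125.938°.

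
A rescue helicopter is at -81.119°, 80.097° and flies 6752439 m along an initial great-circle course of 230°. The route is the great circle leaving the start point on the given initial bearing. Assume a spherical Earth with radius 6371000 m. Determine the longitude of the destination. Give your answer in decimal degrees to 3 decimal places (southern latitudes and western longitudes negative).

longitude -45.508°

Angular distance δ = d/R = 6752439 / 6371000 = 1.059871 rad.
Start latitude φ₁ = -1.415794 rad; initial bearing θ = 4.014257 rad.
Destination latitude: φ₂ = arcsin( sin φ₁ cos δ + cos φ₁ sin δ cos θ ) = arcsin(-0.569684) = -34.728°.
For the longitude increment, Δλ = atan2( sin θ sin δ cos φ₁, cos δ − sin φ₁ sin φ₂ ) = atan2(-0.103161, -0.073870) = -125.605°.
λ₂ = 80.097° + -125.605° = -45.508°.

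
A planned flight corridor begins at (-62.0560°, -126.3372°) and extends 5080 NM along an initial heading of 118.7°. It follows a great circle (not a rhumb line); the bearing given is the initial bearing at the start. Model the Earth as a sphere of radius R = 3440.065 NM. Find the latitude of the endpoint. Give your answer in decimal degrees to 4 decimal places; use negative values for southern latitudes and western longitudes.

latitude -17.8803°

Angular distance δ = d/R = 5080 / 3440.065 = 1.476716 rad.
Converting: φ₁ = -1.083082 rad, θ = 2.071706 rad.
sin φ₂ = sin φ₁ cos δ + cos φ₁ sin δ cos θ = (-0.883406)(0.093941) + (0.468608)(0.995578)(-0.480223) = -0.307030
φ₂ = asin(-0.307030) = -0.312071 rad = -17.8803°.
Δλ = atan2( sin θ sin δ cos φ₁ , cos δ − sin φ₁ sin φ₂ ) = atan2(0.409220, -0.177291) = 1.979626 rad = 113.4242°.
λ₂ = -126.3372° + 113.4242° = -12.9130°.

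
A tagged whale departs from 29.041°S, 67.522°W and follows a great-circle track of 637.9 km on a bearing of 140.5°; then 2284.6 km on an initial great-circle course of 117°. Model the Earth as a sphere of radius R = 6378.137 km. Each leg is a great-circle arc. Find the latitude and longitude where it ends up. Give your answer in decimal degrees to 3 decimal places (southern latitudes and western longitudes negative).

latitude -40.415°, longitude -38.937°

Apply the spherical direct solution leg by leg, carrying full precision between legs.
Leg 1: from (-29.041°, -67.522°), δ = 637.9/6378.137 = 0.100014 rad, θ = 140.5° → φ = -33.392°, λ = -63.159°.
Leg 2: from (-33.392°, -63.159°), δ = 2284.6/6378.137 = 0.358192 rad, θ = 117° → φ = -40.415°, λ = -38.937°.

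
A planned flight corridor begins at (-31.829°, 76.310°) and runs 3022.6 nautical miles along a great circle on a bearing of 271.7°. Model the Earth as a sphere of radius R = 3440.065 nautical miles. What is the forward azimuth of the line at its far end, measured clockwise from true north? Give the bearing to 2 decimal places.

final bearing 296.43°

Central angle δ = d/R = 0.878646 rad.
Converting: φ₁ = -0.555521 rad, θ = 4.742060 rad.
Destination latitude: φ₂ = arcsin( sin φ₁ cos δ + cos φ₁ sin δ cos θ ) = arcsin(-0.317170) = -18.492°.
Δλ = atan2( sin θ sin δ cos φ₁ , cos δ − sin φ₁ sin φ₂ ) = atan2(-0.653818, 0.470923) = -0.946598 rad = -54.236°.
Hence λ₂ = 76.310° + -54.236° = 22.074°.
The forward bearing on arrival equals the back-azimuth from the destination plus 180°.
Back-azimuth from P₂ (-18.49°, 22.07°) to P₁ (-31.83°, 76.31°), with Δλ' = λ₁ − λ₂ = 54.24°: atan2( sin Δλ' cos φ₁ , cos φ₂ sin φ₁ − sin φ₂ cos φ₁ cos Δλ' ) = 116.43°.
Final bearing = (116.43° + 180°) mod 360° = 296.43°.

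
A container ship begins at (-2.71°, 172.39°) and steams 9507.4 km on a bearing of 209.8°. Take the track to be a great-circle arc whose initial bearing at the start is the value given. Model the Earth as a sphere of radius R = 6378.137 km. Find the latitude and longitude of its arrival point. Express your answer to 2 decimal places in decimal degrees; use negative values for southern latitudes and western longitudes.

The arc subtends δ = 9507.4/6378.137 = 1.490623 rad at the centre.
Converting: φ₁ = -0.047298 rad, θ = 3.661701 rad.
Applying the spherical law of cosines for sides, sin φ₂ = sin φ₁ cos δ + cos φ₁ sin δ cos θ = -0.867797, so φ₂ = -60.20°.
Δλ = atan2( sin θ sin δ cos φ₁ , cos δ − sin φ₁ sin φ₂ ) = atan2(-0.494824, 0.039057) = -1.492029 rad = -85.49°.
λ₂ = 172.39° + -85.49° = 86.90°.

latitude -60.20°, longitude 86.90°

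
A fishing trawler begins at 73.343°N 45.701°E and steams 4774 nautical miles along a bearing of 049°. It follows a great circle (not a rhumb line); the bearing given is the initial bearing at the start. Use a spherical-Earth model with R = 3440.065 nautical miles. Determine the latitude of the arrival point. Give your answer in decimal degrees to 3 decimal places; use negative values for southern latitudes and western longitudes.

The arc subtends δ = 4774/3440.065 = 1.387764 rad at the centre.
Start latitude φ₁ = 1.280077 rad; initial bearing θ = 0.855211 rad.
Destination latitude: φ₂ = arcsin( sin φ₁ cos δ + cos φ₁ sin δ cos θ ) = arcsin(0.359287) = 21.056°.
Δλ = atan2( sin θ sin δ cos φ₁ , cos δ − sin φ₁ sin φ₂ ) = atan2(0.212718, -0.162199) = 2.222254 rad = 127.326°.
Hence λ₂ = 45.701° + 127.326° = 173.027°.

latitude 21.056°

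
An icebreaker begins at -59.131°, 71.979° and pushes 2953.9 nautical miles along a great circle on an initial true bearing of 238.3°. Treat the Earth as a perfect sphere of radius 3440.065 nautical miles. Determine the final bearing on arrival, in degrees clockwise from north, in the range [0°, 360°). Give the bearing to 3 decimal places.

δ = 2953.9/3440.065 = 0.858676 rad (49.1985°).
Converting: φ₁ = -1.032031 rad, θ = 4.159120 rad.
Destination latitude: φ₂ = arcsin( sin φ₁ cos δ + cos φ₁ sin δ cos θ ) = arcsin(-0.764963) = -49.904°.
For the longitude increment, Δλ = atan2( sin θ sin δ cos φ₁, cos δ − sin φ₁ sin φ₂ ) = atan2(-0.330445, -0.003160) = -90.548°.
λ₂ = λ₁ + Δλ = -18.569°.
The forward bearing on arrival equals the back-azimuth from the destination plus 180°.
Back-azimuth from P₂ (-49.904°, -18.569°) to P₁ (-59.131°, 71.979°), with Δλ' = λ₁ − λ₂ = 90.548°: atan2( sin Δλ' cos φ₁ , cos φ₂ sin φ₁ − sin φ₂ cos φ₁ cos Δλ' ) = 137.331°.
Final bearing = (137.331° + 180°) mod 360° = 317.331°.

final bearing 317.331°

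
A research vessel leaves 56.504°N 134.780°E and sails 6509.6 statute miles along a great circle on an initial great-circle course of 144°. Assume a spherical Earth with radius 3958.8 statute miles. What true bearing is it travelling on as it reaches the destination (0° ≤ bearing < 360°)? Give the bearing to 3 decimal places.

δ = 6509.6/3958.8 = 1.644337 rad (94.2136°).
Start latitude φ₁ = 0.986181 rad; initial bearing θ = 2.513274 rad.
Applying the spherical law of cosines for sides, sin φ₂ = sin φ₁ cos δ + cos φ₁ sin δ cos θ = -0.506544, so φ₂ = -30.434°.
Then Δλ = atan2(0.323509, 0.348946) = 0.747590 rad, from sin θ sin δ cos φ₁ over cos δ − sin φ₁ sin φ₂.
λ₂ = 134.780° + 42.834° = 177.614°.
The forward bearing on arrival equals the back-azimuth from the destination plus 180°.
Back-azimuth from P₂ (-30.434°, 177.614°) to P₁ (56.504°, 134.780°), with Δλ' = λ₁ − λ₂ = -42.834°: atan2( sin Δλ' cos φ₁ , cos φ₂ sin φ₁ − sin φ₂ cos φ₁ cos Δλ' ) = 337.900°.
Final bearing = (337.900° + 180°) mod 360° = 157.900°.

final bearing 157.900°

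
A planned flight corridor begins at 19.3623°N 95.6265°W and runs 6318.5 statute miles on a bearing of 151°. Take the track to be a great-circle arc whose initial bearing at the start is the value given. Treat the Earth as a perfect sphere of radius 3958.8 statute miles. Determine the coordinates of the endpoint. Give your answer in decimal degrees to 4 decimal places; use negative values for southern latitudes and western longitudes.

latitude -56.4356°, longitude -34.3903°

δ = 6318.5/3958.8 = 1.596064 rad (91.4478°).
With φ₁ = 19.3623° = 0.337936 rad and θ = 151° = 2.635447 rad:
Applying the spherical law of cosines for sides, sin φ₂ = sin φ₁ cos δ + cos φ₁ sin δ cos θ = -0.833265, so φ₂ = -56.4356°.
For the longitude increment, Δλ = atan2( sin θ sin δ cos φ₁, cos δ − sin φ₁ sin φ₂ ) = atan2(0.457243, 0.250996) = 61.2362°.
λ₂ = -95.6265° + 61.2362° = -34.3903°.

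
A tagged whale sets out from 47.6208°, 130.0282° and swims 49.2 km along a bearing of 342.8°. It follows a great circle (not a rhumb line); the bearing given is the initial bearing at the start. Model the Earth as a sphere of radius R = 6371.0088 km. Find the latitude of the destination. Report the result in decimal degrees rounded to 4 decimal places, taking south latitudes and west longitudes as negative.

latitude 48.0433°

Angular distance δ = d/R = 49.2 / 6371.0088 = 0.007722 rad.
Converting: φ₁ = 0.831140 rad, θ = 5.982989 rad.
sin φ₂ = sin φ₁ cos δ + cos φ₁ sin δ cos θ = (0.738700)(0.999970) + (0.674034)(0.007722)(0.955278) = 0.743650
φ₂ = asin(0.743650) = 0.838514 rad = 48.0433°.
For the longitude increment, Δλ = atan2( sin θ sin δ cos φ₁, cos δ − sin φ₁ sin φ₂ ) = atan2(-0.001539, 0.450636) = -0.1957°.
Hence λ₂ = 130.0282° + -0.1957° = 129.8325°.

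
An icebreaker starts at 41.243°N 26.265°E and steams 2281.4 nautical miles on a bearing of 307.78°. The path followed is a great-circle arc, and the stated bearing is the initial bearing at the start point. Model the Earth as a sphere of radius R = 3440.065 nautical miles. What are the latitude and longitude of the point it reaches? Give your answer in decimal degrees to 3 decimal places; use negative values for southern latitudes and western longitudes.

latitude 53.428°, longitude -28.483°

Angular distance δ = d/R = 2281.4 / 3440.065 = 0.663185 rad.
Converting: φ₁ = 0.719826 rad, θ = 5.371774 rad.
Applying the spherical law of cosines for sides, sin φ₂ = sin φ₁ cos δ + cos φ₁ sin δ cos θ = 0.803105, so φ₂ = 53.428°.
Δλ = atan2( sin θ sin δ cos φ₁ , cos δ − sin φ₁ sin φ₂ ) = atan2(-0.365865, 0.258585) = -0.955537 rad = -54.748°.
λ₂ = λ₁ + Δλ = -28.483°.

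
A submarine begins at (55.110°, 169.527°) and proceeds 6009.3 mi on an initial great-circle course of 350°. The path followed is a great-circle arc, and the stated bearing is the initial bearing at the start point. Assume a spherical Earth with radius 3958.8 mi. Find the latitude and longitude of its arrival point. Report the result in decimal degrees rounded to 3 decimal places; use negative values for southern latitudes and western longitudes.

latitude 37.290°, longitude 2.116°

Central angle δ = d/R = 1.517960 rad.
Start latitude φ₁ = 0.961851 rad; initial bearing θ = 6.108652 rad.
Destination latitude: φ₂ = arcsin( sin φ₁ cos δ + cos φ₁ sin δ cos θ ) = arcsin(0.605846) = 37.290°.
Δλ = atan2( sin θ sin δ cos φ₁ , cos δ − sin φ₁ sin φ₂ ) = atan2(-0.099189, -0.444134) = -2.921868 rad = -167.411°.
λ₂ = λ₁ + Δλ = 2.116°.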